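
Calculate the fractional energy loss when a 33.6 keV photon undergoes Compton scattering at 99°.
0.0707 (or 7.07%)

Calculate initial and final photon energies:

Initial: E₀ = 33.6 keV → λ₀ = 36.9001 pm
Compton shift: Δλ = 2.8059 pm
Final wavelength: λ' = 39.7059 pm
Final energy: E' = 31.2256 keV

Fractional energy loss:
(E₀ - E')/E₀ = (33.6000 - 31.2256)/33.6000
= 2.3744/33.6000
= 0.0707
= 7.07%

(Intermediate values are shown rounded; full precision is carried through to the final answer.)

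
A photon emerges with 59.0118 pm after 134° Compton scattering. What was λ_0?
54.9000 pm

From λ' = λ + Δλ, we have λ = λ' - Δλ

First calculate the Compton shift:
Δλ = λ_C(1 - cos θ)
Δλ = 2.4263 × (1 - cos(134°))
Δλ = 2.4263 × 1.6947
Δλ = 4.1118 pm

Initial wavelength:
λ = λ' - Δλ
λ = 59.0118 - 4.1118
λ = 54.9000 pm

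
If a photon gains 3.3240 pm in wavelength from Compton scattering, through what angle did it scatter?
111.71°

From the Compton formula Δλ = λ_C(1 - cos θ), we can solve for θ:

cos θ = 1 - Δλ/λ_C

Given:
- Δλ = 3.3240 pm
- λ_C = h/(m_e·c) ≈ 2.42631024 pm

cos θ = 1 - 3.3240/2.42631024
cos θ = 1 - 1.369981
cos θ = -0.369981

θ = arccos(-0.369981)
θ = 111.71°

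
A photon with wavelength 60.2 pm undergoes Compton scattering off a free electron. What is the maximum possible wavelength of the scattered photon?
65.0526 pm (at θ = 180°)

The Compton shift is Δλ = λ_C(1 − cos θ).

Since cos θ ranges from −1 to 1, the factor (1 − cos θ) ranges from 0 to 2; the maximum shift occurs at θ = 180° (backscattering):
Δλ_max = 2λ_C = 2 × 2.4263 pm = 4.8526 pm

Maximum scattered wavelength:
λ'_max = λ₀ + Δλ_max = 60.2 + 4.8526 = 65.0526 pm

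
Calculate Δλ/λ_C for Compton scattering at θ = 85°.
0.9128 λ_C

The Compton shift formula is:
Δλ = λ_C(1 - cos θ)

Dividing both sides by λ_C:
Δλ/λ_C = 1 - cos θ

For θ = 85°:
Δλ/λ_C = 1 - cos(85°)
Δλ/λ_C = 1 - 0.0872
Δλ/λ_C = 0.9128

This means the shift is 0.9128 × λ_C = 2.2148 pm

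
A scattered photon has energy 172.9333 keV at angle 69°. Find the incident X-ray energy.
220.9001 keV

Convert final energy to wavelength (hc ≈ 1239.842 keV·pm):
λ' = hc/E' = 1239.842 / 172.9333 = 7.1695 pm

Calculate the Compton shift:
Δλ = λ_C(1 - cos(69°))
Δλ = 2.4263 × (1 - cos(69°))
Δλ = 1.5568 pm

Initial wavelength:
λ = λ' - Δλ = 7.1695 - 1.5568 = 5.6127 pm

Initial energy:
E = hc/λ = 1239.842 / 5.6127 = 220.9001 keV

(Intermediate values are shown rounded; full precision is carried through to the final answer.)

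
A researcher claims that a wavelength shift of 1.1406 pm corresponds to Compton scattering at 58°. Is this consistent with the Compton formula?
Yes, consistent

Calculate the expected shift for θ = 58°:

Δλ_expected = λ_C(1 - cos(58°))
Δλ_expected = 2.4263 × (1 - cos(58°))
Δλ_expected = 2.4263 × 0.4701
Δλ_expected = 1.1406 pm

Given shift: 1.1406 pm
Expected shift: 1.1406 pm
Difference: 0.0000 pm

The values match. This is consistent with Compton scattering at the stated angle.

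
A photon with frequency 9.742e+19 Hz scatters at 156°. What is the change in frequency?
5.859e+19 Hz (decrease)

Convert frequency to wavelength (c = 299792458 m/s):
λ₀ = c/f₀ = 299792458/9.742e+19 = 3.0773194e-12 m = 3.0773 pm

Calculate Compton shift:
Δλ = λ_C(1 - cos(156°)) = 4.6429 pm

Final wavelength:
λ' = λ₀ + Δλ = 3.0773 + 4.6429 = 7.7202 pm

Final frequency:
f' = c/λ' = 299792458/7.7201744e-12 = 3.8832343e+19 Hz

Frequency shift (decrease):
Δf = f₀ - f' = 9.742e+19 - 3.8832343e+19 = 5.859e+19 Hz

(Intermediate values are shown rounded; full precision is carried through to the final answer.)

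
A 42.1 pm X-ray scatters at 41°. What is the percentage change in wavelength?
1.4137%

Calculate the Compton shift:
Δλ = λ_C(1 - cos(41°))
Δλ = 2.4263 × (1 - cos(41°))
Δλ = 2.4263 × 0.2453
Δλ = 0.5952 pm

Percentage change:
(Δλ/λ₀) × 100 = (0.5952/42.1) × 100
= 1.4137%

(Intermediate values are shown rounded; full precision is carried through to the final answer.)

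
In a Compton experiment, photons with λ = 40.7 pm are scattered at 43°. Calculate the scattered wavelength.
41.3518 pm

Using the Compton scattering formula:
λ' = λ + Δλ = λ + λ_C(1 - cos θ)

Given:
- Initial wavelength λ = 40.7 pm
- Scattering angle θ = 43°
- Compton wavelength λ_C ≈ 2.4263 pm

Calculate the shift:
Δλ = 2.4263 × (1 - cos(43°))
Δλ = 2.4263 × 0.2686
Δλ = 0.6518 pm

Final wavelength:
λ' = 40.7 + 0.6518 = 41.3518 pm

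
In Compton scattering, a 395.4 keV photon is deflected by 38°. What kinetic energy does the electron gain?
55.7188 keV

By energy conservation: K_e = E_initial - E_final

First find the scattered photon energy:
Initial wavelength: λ = hc/E = 3.1357 pm
Compton shift: Δλ = λ_C(1 - cos(38°)) = 0.5144 pm
Final wavelength: λ' = 3.1357 + 0.5144 = 3.6500 pm
Final photon energy: E' = hc/λ' = 339.6812 keV

Electron kinetic energy:
K_e = E - E' = 395.4000 - 339.6812 = 55.7188 keV

(Intermediate values are shown rounded; full precision is carried through to the final answer.)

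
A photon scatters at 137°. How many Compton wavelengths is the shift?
1.7314 λ_C

The Compton shift formula is:
Δλ = λ_C(1 - cos θ)

Dividing both sides by λ_C:
Δλ/λ_C = 1 - cos θ

For θ = 137°:
Δλ/λ_C = 1 - cos(137°)
Δλ/λ_C = 1 - -0.7314
Δλ/λ_C = 1.7314

This means the shift is 1.7314 × λ_C = 4.2008 pm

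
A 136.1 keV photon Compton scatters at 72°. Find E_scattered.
114.9457 keV

First convert energy to wavelength:
λ = hc/E, with hc ≈ 1239.842 keV·pm (i.e. 1239.842 eV·nm)

For E = 136.1 keV = 136100 eV:
λ = 1239.842 keV·pm / 136.1 keV
λ = 9.1098 pm

Calculate the Compton shift:
Δλ = λ_C(1 - cos(72°)) = 2.4263 × 0.6910
Δλ = 1.6765 pm

Final wavelength:
λ' = 9.1098 + 1.6765 = 10.7863 pm

Final energy:
E' = hc/λ' = 1239.842 / 10.7863 = 114.9457 keV

(Intermediate values are shown rounded; full precision is carried through to the final answer.)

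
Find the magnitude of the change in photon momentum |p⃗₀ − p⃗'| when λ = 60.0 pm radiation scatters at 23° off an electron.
4.3965e-24 kg·m/s

Photon momentum magnitude is p = h/λ.

Initial momentum:
p₀ = h/λ = 6.6261e-34/6.0000e-11 = 1.1043e-23 kg·m/s

After scattering:
λ' = λ + Δλ = 60.0 + 0.1929 = 60.1929 pm
p' = h/λ' = 6.6261e-34/6.0193e-11 = 1.1008e-23 kg·m/s

Momentum is a vector; the scattered photon's direction makes angle θ = 23° with the incident direction. The magnitude of the vector change Δp⃗ = p⃗₀ − p⃗' is found from the law of cosines:
|Δp⃗|² = p₀² + p'² − 2p₀p'cos θ
|Δp⃗|² = (1.1043e-23)² + (1.1008e-23)² − 2·1.1043e-23·1.1008e-23·cos(23°)
|Δp⃗| = 4.3965e-24 kg·m/s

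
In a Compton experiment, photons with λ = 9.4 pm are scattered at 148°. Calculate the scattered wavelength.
13.8839 pm

Using the Compton scattering formula:
λ' = λ + Δλ = λ + λ_C(1 - cos θ)

Given:
- Initial wavelength λ = 9.4 pm
- Scattering angle θ = 148°
- Compton wavelength λ_C ≈ 2.4263 pm

Calculate the shift:
Δλ = 2.4263 × (1 - cos(148°))
Δλ = 2.4263 × 1.8480
Δλ = 4.4839 pm

Final wavelength:
λ' = 9.4 + 4.4839 = 13.8839 pm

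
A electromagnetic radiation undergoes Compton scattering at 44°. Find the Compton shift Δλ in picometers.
0.6810 pm

Using the Compton scattering formula:
Δλ = λ_C(1 - cos θ)

where λ_C = h/(m_e·c) ≈ 2.4263 pm is the Compton wavelength of an electron.

For θ = 44°:
cos(44°) = 0.7193
1 - cos(44°) = 0.2807

Δλ = 2.4263 × 0.2807
Δλ = 0.6810 pm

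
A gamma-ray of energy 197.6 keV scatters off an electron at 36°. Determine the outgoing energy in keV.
184.0105 keV

First convert energy to wavelength:
λ = hc/E, with hc ≈ 1239.842 keV·pm (i.e. 1239.842 eV·nm)

For E = 197.6 keV = 197600 eV:
λ = 1239.842 keV·pm / 197.6 keV
λ = 6.2745 pm

Calculate the Compton shift:
Δλ = λ_C(1 - cos(36°)) = 2.4263 × 0.1910
Δλ = 0.4634 pm

Final wavelength:
λ' = 6.2745 + 0.4634 = 6.7379 pm

Final energy:
E' = hc/λ' = 1239.842 / 6.7379 = 184.0105 keV

(Intermediate values are shown rounded; full precision is carried through to the final answer.)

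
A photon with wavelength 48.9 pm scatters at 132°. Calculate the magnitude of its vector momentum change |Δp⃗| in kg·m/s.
2.3814e-23 kg·m/s

Photon momentum magnitude is p = h/λ.

Initial momentum:
p₀ = h/λ = 6.6261e-34/4.8900e-11 = 1.3550e-23 kg·m/s

After scattering:
λ' = λ + Δλ = 48.9 + 4.0498 = 52.9498 pm
p' = h/λ' = 6.6261e-34/5.2950e-11 = 1.2514e-23 kg·m/s

Momentum is a vector; the scattered photon's direction makes angle θ = 132° with the incident direction. The magnitude of the vector change Δp⃗ = p⃗₀ − p⃗' is found from the law of cosines:
|Δp⃗|² = p₀² + p'² − 2p₀p'cos θ
|Δp⃗|² = (1.3550e-23)² + (1.2514e-23)² − 2·1.3550e-23·1.2514e-23·cos(132°)
|Δp⃗| = 2.3814e-23 kg·m/s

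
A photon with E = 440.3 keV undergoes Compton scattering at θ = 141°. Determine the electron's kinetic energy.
266.3557 keV

By energy conservation: K_e = E_initial - E_final

First find the scattered photon energy:
Initial wavelength: λ = hc/E = 2.8159 pm
Compton shift: Δλ = λ_C(1 - cos(141°)) = 4.3119 pm
Final wavelength: λ' = 2.8159 + 4.3119 = 7.1278 pm
Final photon energy: E' = hc/λ' = 173.9443 keV

Electron kinetic energy:
K_e = E - E' = 440.3000 - 173.9443 = 266.3557 keV

(Intermediate values are shown rounded; full precision is carried through to the final answer.)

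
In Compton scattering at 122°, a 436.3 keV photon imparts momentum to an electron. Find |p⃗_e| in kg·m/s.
2.9929e-22 kg·m/s

The electron is initially at rest, so by conservation of momentum:
p⃗_e = p⃗₀ − p⃗'  (incident photon momentum minus scattered photon momentum)

Photon momentum magnitudes (p = h/λ = E/c):
λ₀ = hc/E₀ = 2.8417 pm → p₀ = h/λ₀ = 2.3317e-22 kg·m/s
Δλ = λ_C(1 − cos 122°) = 3.7121 pm
λ' = 6.5538 pm → p' = h/λ' = 1.0110e-22 kg·m/s

The scattered photon makes angle θ = 122° with the incident direction, so by the law of cosines:
|p⃗_e|² = p₀² + p'² − 2p₀p'cos θ
|p⃗_e|² = (2.3317e-22)² + (1.0110e-22)² − 2·2.3317e-22·1.0110e-22·cos(122°)
|p⃗_e| = 2.9929e-22 kg·m/s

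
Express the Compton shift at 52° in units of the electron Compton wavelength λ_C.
0.3843 λ_C

The Compton shift formula is:
Δλ = λ_C(1 - cos θ)

Dividing both sides by λ_C:
Δλ/λ_C = 1 - cos θ

For θ = 52°:
Δλ/λ_C = 1 - cos(52°)
Δλ/λ_C = 1 - 0.6157
Δλ/λ_C = 0.3843

This means the shift is 0.3843 × λ_C = 0.9325 pm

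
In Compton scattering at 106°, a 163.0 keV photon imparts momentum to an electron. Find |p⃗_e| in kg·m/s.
1.1998e-22 kg·m/s

The electron is initially at rest, so by conservation of momentum:
p⃗_e = p⃗₀ − p⃗'  (incident photon momentum minus scattered photon momentum)

Photon momentum magnitudes (p = h/λ = E/c):
λ₀ = hc/E₀ = 7.6064 pm → p₀ = h/λ₀ = 8.7112e-23 kg·m/s
Δλ = λ_C(1 − cos 106°) = 3.0951 pm
λ' = 10.7015 pm → p' = h/λ' = 6.1917e-23 kg·m/s

The scattered photon makes angle θ = 106° with the incident direction, so by the law of cosines:
|p⃗_e|² = p₀² + p'² − 2p₀p'cos θ
|p⃗_e|² = (8.7112e-23)² + (6.1917e-23)² − 2·8.7112e-23·6.1917e-23·cos(106°)
|p⃗_e| = 1.1998e-22 kg·m/s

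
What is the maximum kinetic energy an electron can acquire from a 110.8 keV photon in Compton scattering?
33.5153 keV

Maximum energy transfer occurs at θ = 180° (backscattering).

Initial photon: E₀ = 110.8 keV → λ₀ = 11.1899 pm

Maximum Compton shift (at 180°):
Δλ_max = 2λ_C = 2 × 2.4263 = 4.8526 pm

Final wavelength:
λ' = 11.1899 + 4.8526 = 16.0425 pm

Minimum photon energy (maximum energy to electron):
E'_min = hc/λ' = 77.2847 keV

Maximum electron kinetic energy:
K_max = E₀ - E'_min = 110.8000 - 77.2847 = 33.5153 keV

(Intermediate values are shown rounded; full precision is carried through to the final answer.)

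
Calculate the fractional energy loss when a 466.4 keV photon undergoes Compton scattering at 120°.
0.5779 (or 57.79%)

Calculate initial and final photon energies:

Initial: E₀ = 466.4 keV → λ₀ = 2.6583 pm
Compton shift: Δλ = 3.6395 pm
Final wavelength: λ' = 6.2978 pm
Final energy: E' = 196.8694 keV

Fractional energy loss:
(E₀ - E')/E₀ = (466.4000 - 196.8694)/466.4000
= 269.5306/466.4000
= 0.5779
= 57.79%

(Intermediate values are shown rounded; full precision is carried through to the final answer.)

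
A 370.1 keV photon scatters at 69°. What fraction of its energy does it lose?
0.3173 (or 31.73%)

Calculate initial and final photon energies:

Initial: E₀ = 370.1 keV → λ₀ = 3.3500 pm
Compton shift: Δλ = 1.5568 pm
Final wavelength: λ' = 4.9068 pm
Final energy: E' = 252.6774 keV

Fractional energy loss:
(E₀ - E')/E₀ = (370.1000 - 252.6774)/370.1000
= 117.4226/370.1000
= 0.3173
= 31.73%

(Intermediate values are shown rounded; full precision is carried through to the final answer.)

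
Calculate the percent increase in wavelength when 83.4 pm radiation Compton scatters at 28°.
0.3405%

Calculate the Compton shift:
Δλ = λ_C(1 - cos(28°))
Δλ = 2.4263 × (1 - cos(28°))
Δλ = 2.4263 × 0.1171
Δλ = 0.2840 pm

Percentage change:
(Δλ/λ₀) × 100 = (0.2840/83.4) × 100
= 0.3405%

(Intermediate values are shown rounded; full precision is carried through to the final answer.)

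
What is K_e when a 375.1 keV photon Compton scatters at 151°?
217.2342 keV

By energy conservation: K_e = E_initial - E_final

First find the scattered photon energy:
Initial wavelength: λ = hc/E = 3.3054 pm
Compton shift: Δλ = λ_C(1 - cos(151°)) = 4.5484 pm
Final wavelength: λ' = 3.3054 + 4.5484 = 7.8538 pm
Final photon energy: E' = hc/λ' = 157.8658 keV

Electron kinetic energy:
K_e = E - E' = 375.1000 - 157.8658 = 217.2342 keV

(Intermediate values are shown rounded; full precision is carried through to the final answer.)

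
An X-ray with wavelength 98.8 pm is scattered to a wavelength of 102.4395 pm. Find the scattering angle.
120.00°

First find the wavelength shift:
Δλ = λ' - λ = 102.4395 - 98.8 = 3.6395 pm

Using Δλ = λ_C(1 - cos θ), with λ_C = h/(m_e·c) ≈ 2.42631024 pm:
cos θ = 1 - Δλ/λ_C
cos θ = 1 - 3.6395/2.42631024
cos θ = -0.500014

θ = arccos(-0.500014)
θ = 120.00°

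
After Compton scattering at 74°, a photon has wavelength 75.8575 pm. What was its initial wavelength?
74.1000 pm

From λ' = λ + Δλ, we have λ = λ' - Δλ

First calculate the Compton shift:
Δλ = λ_C(1 - cos θ)
Δλ = 2.4263 × (1 - cos(74°))
Δλ = 2.4263 × 0.7244
Δλ = 1.7575 pm

Initial wavelength:
λ = λ' - Δλ
λ = 75.8575 - 1.7575
λ = 74.1000 pm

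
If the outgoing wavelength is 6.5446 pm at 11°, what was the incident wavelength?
6.5000 pm

From λ' = λ + Δλ, we have λ = λ' - Δλ

First calculate the Compton shift:
Δλ = λ_C(1 - cos θ)
Δλ = 2.4263 × (1 - cos(11°))
Δλ = 2.4263 × 0.0184
Δλ = 0.0446 pm

Initial wavelength:
λ = λ' - Δλ
λ = 6.5446 - 0.0446
λ = 6.5000 pm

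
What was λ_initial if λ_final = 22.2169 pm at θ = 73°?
20.5000 pm

From λ' = λ + Δλ, we have λ = λ' - Δλ

First calculate the Compton shift:
Δλ = λ_C(1 - cos θ)
Δλ = 2.4263 × (1 - cos(73°))
Δλ = 2.4263 × 0.7076
Δλ = 1.7169 pm

Initial wavelength:
λ = λ' - Δλ
λ = 22.2169 - 1.7169
λ = 20.5000 pm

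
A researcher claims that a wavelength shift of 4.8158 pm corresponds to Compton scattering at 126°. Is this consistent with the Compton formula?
No, inconsistent

Calculate the expected shift for θ = 126°:

Δλ_expected = λ_C(1 - cos(126°))
Δλ_expected = 2.4263 × (1 - cos(126°))
Δλ_expected = 2.4263 × 1.5878
Δλ_expected = 3.8525 pm

Given shift: 4.8158 pm
Expected shift: 3.8525 pm
Difference: 0.9633 pm

The values do not match. The given shift corresponds to θ ≈ 170.0°, not 126°.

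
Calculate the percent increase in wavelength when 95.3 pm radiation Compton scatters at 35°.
0.4604%

Calculate the Compton shift:
Δλ = λ_C(1 - cos(35°))
Δλ = 2.4263 × (1 - cos(35°))
Δλ = 2.4263 × 0.1808
Δλ = 0.4388 pm

Percentage change:
(Δλ/λ₀) × 100 = (0.4388/95.3) × 100
= 0.4604%

(Intermediate values are shown rounded; full precision is carried through to the final answer.)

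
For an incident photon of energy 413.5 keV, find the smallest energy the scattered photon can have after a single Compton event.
157.9210 keV (at θ = 180°)

The scattered photon has minimum energy when its wavelength is maximum, i.e., when the Compton shift Δλ = λ_C(1 − cos θ) is maximum. This occurs at θ = 180° (backscattering), giving Δλ_max = 2λ_C = 4.8526 pm.

Initial wavelength: λ₀ = hc/E₀ = 2.9984 pm
Maximum final wavelength: λ'_max = λ₀ + 2λ_C = 2.9984 + 4.8526 = 7.8510 pm
Minimum final energy: E'_min = hc/λ'_max = 157.9210 keV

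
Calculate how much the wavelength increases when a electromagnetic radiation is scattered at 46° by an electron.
0.7409 pm

Using the Compton scattering formula:
Δλ = λ_C(1 - cos θ)

where λ_C = h/(m_e·c) ≈ 2.4263 pm is the Compton wavelength of an electron.

For θ = 46°:
cos(46°) = 0.6947
1 - cos(46°) = 0.3053

Δλ = 2.4263 × 0.3053
Δλ = 0.7409 pm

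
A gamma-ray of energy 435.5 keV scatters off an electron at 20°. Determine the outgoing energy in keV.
414.2108 keV

First convert energy to wavelength:
λ = hc/E, with hc ≈ 1239.842 keV·pm (i.e. 1239.842 eV·nm)

For E = 435.5 keV = 435500 eV:
λ = 1239.842 keV·pm / 435.5 keV
λ = 2.8469 pm

Calculate the Compton shift:
Δλ = λ_C(1 - cos(20°)) = 2.4263 × 0.0603
Δλ = 0.1463 pm

Final wavelength:
λ' = 2.8469 + 0.1463 = 2.9933 pm

Final energy:
E' = hc/λ' = 1239.842 / 2.9933 = 414.2108 keV

(Intermediate values are shown rounded; full precision is carried through to the final answer.)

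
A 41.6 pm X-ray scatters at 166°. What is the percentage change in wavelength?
11.4917%

Calculate the Compton shift:
Δλ = λ_C(1 - cos(166°))
Δλ = 2.4263 × (1 - cos(166°))
Δλ = 2.4263 × 1.9703
Δλ = 4.7805 pm

Percentage change:
(Δλ/λ₀) × 100 = (4.7805/41.6) × 100
= 11.4917%

(Intermediate values are shown rounded; full precision is carried through to the final answer.)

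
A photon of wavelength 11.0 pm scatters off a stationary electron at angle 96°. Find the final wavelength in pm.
13.6799 pm

Using the Compton scattering formula:
λ' = λ + Δλ = λ + λ_C(1 - cos θ)

Given:
- Initial wavelength λ = 11.0 pm
- Scattering angle θ = 96°
- Compton wavelength λ_C ≈ 2.4263 pm

Calculate the shift:
Δλ = 2.4263 × (1 - cos(96°))
Δλ = 2.4263 × 1.1045
Δλ = 2.6799 pm

Final wavelength:
λ' = 11.0 + 2.6799 = 13.6799 pm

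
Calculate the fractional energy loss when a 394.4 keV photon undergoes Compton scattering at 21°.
0.0488 (or 4.88%)

Calculate initial and final photon energies:

Initial: E₀ = 394.4 keV → λ₀ = 3.1436 pm
Compton shift: Δλ = 0.1612 pm
Final wavelength: λ' = 3.3048 pm
Final energy: E' = 375.1674 keV

Fractional energy loss:
(E₀ - E')/E₀ = (394.4000 - 375.1674)/394.4000
= 19.2326/394.4000
= 0.0488
= 4.88%

(Intermediate values are shown rounded; full precision is carried through to the final answer.)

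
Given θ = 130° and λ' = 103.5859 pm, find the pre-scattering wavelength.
99.6000 pm

From λ' = λ + Δλ, we have λ = λ' - Δλ

First calculate the Compton shift:
Δλ = λ_C(1 - cos θ)
Δλ = 2.4263 × (1 - cos(130°))
Δλ = 2.4263 × 1.6428
Δλ = 3.9859 pm

Initial wavelength:
λ = λ' - Δλ
λ = 103.5859 - 3.9859
λ = 99.6000 pm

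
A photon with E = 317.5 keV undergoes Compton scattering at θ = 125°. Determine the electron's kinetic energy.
156.9611 keV

By energy conservation: K_e = E_initial - E_final

First find the scattered photon energy:
Initial wavelength: λ = hc/E = 3.9050 pm
Compton shift: Δλ = λ_C(1 - cos(125°)) = 3.8180 pm
Final wavelength: λ' = 3.9050 + 3.8180 = 7.7230 pm
Final photon energy: E' = hc/λ' = 160.5389 keV

Electron kinetic energy:
K_e = E - E' = 317.5000 - 160.5389 = 156.9611 keV

(Intermediate values are shown rounded; full precision is carried through to the final answer.)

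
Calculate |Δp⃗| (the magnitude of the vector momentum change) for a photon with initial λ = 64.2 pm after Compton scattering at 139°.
1.8735e-23 kg·m/s

Photon momentum magnitude is p = h/λ.

Initial momentum:
p₀ = h/λ = 6.6261e-34/6.4200e-11 = 1.0321e-23 kg·m/s

After scattering:
λ' = λ + Δλ = 64.2 + 4.2575 = 68.4575 pm
p' = h/λ' = 6.6261e-34/6.8457e-11 = 9.6791e-24 kg·m/s

Momentum is a vector; the scattered photon's direction makes angle θ = 139° with the incident direction. The magnitude of the vector change Δp⃗ = p⃗₀ − p⃗' is found from the law of cosines:
|Δp⃗|² = p₀² + p'² − 2p₀p'cos θ
|Δp⃗|² = (1.0321e-23)² + (9.6791e-24)² − 2·1.0321e-23·9.6791e-24·cos(139°)
|Δp⃗| = 1.8735e-23 kg·m/s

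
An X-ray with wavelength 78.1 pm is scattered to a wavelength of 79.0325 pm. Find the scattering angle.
52.00°

First find the wavelength shift:
Δλ = λ' - λ = 79.0325 - 78.1 = 0.9325 pm

Using Δλ = λ_C(1 - cos θ), with λ_C = h/(m_e·c) ≈ 2.42631024 pm:
cos θ = 1 - Δλ/λ_C
cos θ = 1 - 0.9325/2.42631024
cos θ = 0.615672

θ = arccos(0.615672)
θ = 52.00°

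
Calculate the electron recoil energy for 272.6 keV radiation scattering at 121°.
121.8440 keV

By energy conservation: K_e = E_initial - E_final

First find the scattered photon energy:
Initial wavelength: λ = hc/E = 4.5482 pm
Compton shift: Δλ = λ_C(1 - cos(121°)) = 3.6760 pm
Final wavelength: λ' = 4.5482 + 3.6760 = 8.2242 pm
Final photon energy: E' = hc/λ' = 150.7560 keV

Electron kinetic energy:
K_e = E - E' = 272.6000 - 150.7560 = 121.8440 keV

(Intermediate values are shown rounded; full precision is carried through to the final answer.)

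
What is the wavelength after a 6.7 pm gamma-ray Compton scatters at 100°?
9.5476 pm

Using the Compton scattering formula:
λ' = λ + Δλ = λ + λ_C(1 - cos θ)

Given:
- Initial wavelength λ = 6.7 pm
- Scattering angle θ = 100°
- Compton wavelength λ_C ≈ 2.4263 pm

Calculate the shift:
Δλ = 2.4263 × (1 - cos(100°))
Δλ = 2.4263 × 1.1736
Δλ = 2.8476 pm

Final wavelength:
λ' = 6.7 + 2.8476 = 9.5476 pm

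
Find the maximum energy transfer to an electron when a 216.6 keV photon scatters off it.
99.3764 keV

Maximum energy transfer occurs at θ = 180° (backscattering).

Initial photon: E₀ = 216.6 keV → λ₀ = 5.7241 pm

Maximum Compton shift (at 180°):
Δλ_max = 2λ_C = 2 × 2.4263 = 4.8526 pm

Final wavelength:
λ' = 5.7241 + 4.8526 = 10.5767 pm

Minimum photon energy (maximum energy to electron):
E'_min = hc/λ' = 117.2236 keV

Maximum electron kinetic energy:
K_max = E₀ - E'_min = 216.6000 - 117.2236 = 99.3764 keV

(Intermediate values are shown rounded; full precision is carried through to the final answer.)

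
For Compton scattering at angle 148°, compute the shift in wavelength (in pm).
4.4839 pm

Using the Compton scattering formula:
Δλ = λ_C(1 - cos θ)

where λ_C = h/(m_e·c) ≈ 2.4263 pm is the Compton wavelength of an electron.

For θ = 148°:
cos(148°) = -0.8480
1 - cos(148°) = 1.8480

Δλ = 2.4263 × 1.8480
Δλ = 4.4839 pm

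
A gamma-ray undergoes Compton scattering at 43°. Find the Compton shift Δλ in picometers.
0.6518 pm

Using the Compton scattering formula:
Δλ = λ_C(1 - cos θ)

where λ_C = h/(m_e·c) ≈ 2.4263 pm is the Compton wavelength of an electron.

For θ = 43°:
cos(43°) = 0.7314
1 - cos(43°) = 0.2686

Δλ = 2.4263 × 0.2686
Δλ = 0.6518 pm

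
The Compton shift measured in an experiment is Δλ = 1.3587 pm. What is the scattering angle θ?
63.90°

From the Compton formula Δλ = λ_C(1 - cos θ), we can solve for θ:

cos θ = 1 - Δλ/λ_C

Given:
- Δλ = 1.3587 pm
- λ_C = h/(m_e·c) ≈ 2.42631024 pm

cos θ = 1 - 1.3587/2.42631024
cos θ = 1 - 0.559986
cos θ = 0.440014

θ = arccos(0.440014)
θ = 63.90°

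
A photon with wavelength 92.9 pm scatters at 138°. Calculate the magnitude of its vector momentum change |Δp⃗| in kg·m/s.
1.3028e-23 kg·m/s

Photon momentum magnitude is p = h/λ.

Initial momentum:
p₀ = h/λ = 6.6261e-34/9.2900e-11 = 7.1325e-24 kg·m/s

After scattering:
λ' = λ + Δλ = 92.9 + 4.2294 = 97.1294 pm
p' = h/λ' = 6.6261e-34/9.7129e-11 = 6.8219e-24 kg·m/s

Momentum is a vector; the scattered photon's direction makes angle θ = 138° with the incident direction. The magnitude of the vector change Δp⃗ = p⃗₀ − p⃗' is found from the law of cosines:
|Δp⃗|² = p₀² + p'² − 2p₀p'cos θ
|Δp⃗|² = (7.1325e-24)² + (6.8219e-24)² − 2·7.1325e-24·6.8219e-24·cos(138°)
|Δp⃗| = 1.3028e-23 kg·m/s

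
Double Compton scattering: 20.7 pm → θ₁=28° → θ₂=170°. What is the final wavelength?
25.7998 pm

Apply Compton shift twice:

First scattering at θ₁ = 28°:
Δλ₁ = λ_C(1 - cos(28°))
Δλ₁ = 2.4263 × 0.1171
Δλ₁ = 0.2840 pm

After first scattering:
λ₁ = 20.7 + 0.2840 = 20.9840 pm

Second scattering at θ₂ = 170°:
Δλ₂ = λ_C(1 - cos(170°))
Δλ₂ = 2.4263 × 1.9848
Δλ₂ = 4.8158 pm

Final wavelength:
λ₂ = 20.9840 + 4.8158 = 25.7998 pm

Total shift: Δλ_total = 0.2840 + 4.8158 = 5.0998 pm

(Intermediate values are shown rounded; full precision is carried through to the final answer.)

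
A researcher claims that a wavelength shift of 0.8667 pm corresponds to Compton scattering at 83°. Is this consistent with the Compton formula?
No, inconsistent

Calculate the expected shift for θ = 83°:

Δλ_expected = λ_C(1 - cos(83°))
Δλ_expected = 2.4263 × (1 - cos(83°))
Δλ_expected = 2.4263 × 0.8781
Δλ_expected = 2.1306 pm

Given shift: 0.8667 pm
Expected shift: 2.1306 pm
Difference: 1.2639 pm

The values do not match. The given shift corresponds to θ ≈ 50.0°, not 83°.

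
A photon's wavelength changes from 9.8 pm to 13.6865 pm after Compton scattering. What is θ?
127.00°

First find the wavelength shift:
Δλ = λ' - λ = 13.6865 - 9.8 = 3.8865 pm

Using Δλ = λ_C(1 - cos θ), with λ_C = h/(m_e·c) ≈ 2.42631024 pm:
cos θ = 1 - Δλ/λ_C
cos θ = 1 - 3.8865/2.42631024
cos θ = -0.601815

θ = arccos(-0.601815)
θ = 127.00°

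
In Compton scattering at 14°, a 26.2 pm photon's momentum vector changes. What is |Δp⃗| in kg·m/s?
6.1562e-24 kg·m/s

Photon momentum magnitude is p = h/λ.

Initial momentum:
p₀ = h/λ = 6.6261e-34/2.6200e-11 = 2.5290e-23 kg·m/s

After scattering:
λ' = λ + Δλ = 26.2 + 0.0721 = 26.2721 pm
p' = h/λ' = 6.6261e-34/2.6272e-11 = 2.5221e-23 kg·m/s

Momentum is a vector; the scattered photon's direction makes angle θ = 14° with the incident direction. The magnitude of the vector change Δp⃗ = p⃗₀ − p⃗' is found from the law of cosines:
|Δp⃗|² = p₀² + p'² − 2p₀p'cos θ
|Δp⃗|² = (2.5290e-23)² + (2.5221e-23)² − 2·2.5290e-23·2.5221e-23·cos(14°)
|Δp⃗| = 6.1562e-24 kg·m/s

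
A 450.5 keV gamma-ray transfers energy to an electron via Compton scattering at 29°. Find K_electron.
44.8401 keV

By energy conservation: K_e = E_initial - E_final

First find the scattered photon energy:
Initial wavelength: λ = hc/E = 2.7521 pm
Compton shift: Δλ = λ_C(1 - cos(29°)) = 0.3042 pm
Final wavelength: λ' = 2.7521 + 0.3042 = 3.0564 pm
Final photon energy: E' = hc/λ' = 405.6599 keV

Electron kinetic energy:
K_e = E - E' = 450.5000 - 405.6599 = 44.8401 keV

(Intermediate values are shown rounded; full precision is carried through to the final answer.)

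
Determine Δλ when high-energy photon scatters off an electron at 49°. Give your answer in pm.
0.8345 pm

Using the Compton scattering formula:
Δλ = λ_C(1 - cos θ)

where λ_C = h/(m_e·c) ≈ 2.4263 pm is the Compton wavelength of an electron.

For θ = 49°:
cos(49°) = 0.6561
1 - cos(49°) = 0.3439

Δλ = 2.4263 × 0.3439
Δλ = 0.8345 pm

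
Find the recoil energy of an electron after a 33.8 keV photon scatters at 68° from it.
1.3427 keV

By energy conservation: K_e = E_initial - E_final

First find the scattered photon energy:
Initial wavelength: λ = hc/E = 36.6817 pm
Compton shift: Δλ = λ_C(1 - cos(68°)) = 1.5174 pm
Final wavelength: λ' = 36.6817 + 1.5174 = 38.1991 pm
Final photon energy: E' = hc/λ' = 32.4573 keV

Electron kinetic energy:
K_e = E - E' = 33.8000 - 32.4573 = 1.3427 keV

(Intermediate values are shown rounded; full precision is carried through to the final answer.)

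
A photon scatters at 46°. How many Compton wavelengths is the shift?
0.3053 λ_C

The Compton shift formula is:
Δλ = λ_C(1 - cos θ)

Dividing both sides by λ_C:
Δλ/λ_C = 1 - cos θ

For θ = 46°:
Δλ/λ_C = 1 - cos(46°)
Δλ/λ_C = 1 - 0.6947
Δλ/λ_C = 0.3053

This means the shift is 0.3053 × λ_C = 0.7409 pm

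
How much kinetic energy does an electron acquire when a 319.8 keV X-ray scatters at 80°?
109.0112 keV

By energy conservation: K_e = E_initial - E_final

First find the scattered photon energy:
Initial wavelength: λ = hc/E = 3.8769 pm
Compton shift: Δλ = λ_C(1 - cos(80°)) = 2.0050 pm
Final wavelength: λ' = 3.8769 + 2.0050 = 5.8819 pm
Final photon energy: E' = hc/λ' = 210.7888 keV

Electron kinetic energy:
K_e = E - E' = 319.8000 - 210.7888 = 109.0112 keV

(Intermediate values are shown rounded; full precision is carried through to the final answer.)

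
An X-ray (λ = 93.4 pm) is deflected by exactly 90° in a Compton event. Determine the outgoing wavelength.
95.8263 pm

Using the Compton formula: λ' = λ + λ_C(1 − cos θ)

For θ = 90°, cos θ = 0 (exact) = 0.0000, so:
1 − cos 90° = 1 − (0) = 1.0000

Δλ = λ_C × 1.0000 = 2.4263 × 1.0000 = 2.4263 pm

λ' = 93.4 + 2.4263 = 95.8263 pm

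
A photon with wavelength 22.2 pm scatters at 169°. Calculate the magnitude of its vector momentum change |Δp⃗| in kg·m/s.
5.4133e-23 kg·m/s

Photon momentum magnitude is p = h/λ.

Initial momentum:
p₀ = h/λ = 6.6261e-34/2.2200e-11 = 2.9847e-23 kg·m/s

After scattering:
λ' = λ + Δλ = 22.2 + 4.8080 = 27.0080 pm
p' = h/λ' = 6.6261e-34/2.7008e-11 = 2.4534e-23 kg·m/s

Momentum is a vector; the scattered photon's direction makes angle θ = 169° with the incident direction. The magnitude of the vector change Δp⃗ = p⃗₀ − p⃗' is found from the law of cosines:
|Δp⃗|² = p₀² + p'² − 2p₀p'cos θ
|Δp⃗|² = (2.9847e-23)² + (2.4534e-23)² − 2·2.9847e-23·2.4534e-23·cos(169°)
|Δp⃗| = 5.4133e-23 kg·m/s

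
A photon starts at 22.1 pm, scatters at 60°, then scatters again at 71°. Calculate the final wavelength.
24.9495 pm

Apply Compton shift twice:

First scattering at θ₁ = 60°:
Δλ₁ = λ_C(1 - cos(60°))
Δλ₁ = 2.4263 × 0.5000
Δλ₁ = 1.2132 pm

After first scattering:
λ₁ = 22.1 + 1.2132 = 23.3132 pm

Second scattering at θ₂ = 71°:
Δλ₂ = λ_C(1 - cos(71°))
Δλ₂ = 2.4263 × 0.6744
Δλ₂ = 1.6364 pm

Final wavelength:
λ₂ = 23.3132 + 1.6364 = 24.9495 pm

Total shift: Δλ_total = 1.2132 + 1.6364 = 2.8495 pm

(Intermediate values are shown rounded; full precision is carried through to the final answer.)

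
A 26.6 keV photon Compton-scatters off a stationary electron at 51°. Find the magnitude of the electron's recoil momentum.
1.2127e-23 kg·m/s

The electron is initially at rest, so by conservation of momentum:
p⃗_e = p⃗₀ − p⃗'  (incident photon momentum minus scattered photon momentum)

Photon momentum magnitudes (p = h/λ = E/c):
λ₀ = hc/E₀ = 46.6106 pm → p₀ = h/λ₀ = 1.4216e-23 kg·m/s
Δλ = λ_C(1 − cos 51°) = 0.8994 pm
λ' = 47.5100 pm → p' = h/λ' = 1.3947e-23 kg·m/s

The scattered photon makes angle θ = 51° with the incident direction, so by the law of cosines:
|p⃗_e|² = p₀² + p'² − 2p₀p'cos θ
|p⃗_e|² = (1.4216e-23)² + (1.3947e-23)² − 2·1.4216e-23·1.3947e-23·cos(51°)
|p⃗_e| = 1.2127e-23 kg·m/s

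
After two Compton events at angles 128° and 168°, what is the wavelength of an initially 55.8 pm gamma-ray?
64.5197 pm

Apply Compton shift twice:

First scattering at θ₁ = 128°:
Δλ₁ = λ_C(1 - cos(128°))
Δλ₁ = 2.4263 × 1.6157
Δλ₁ = 3.9201 pm

After first scattering:
λ₁ = 55.8 + 3.9201 = 59.7201 pm

Second scattering at θ₂ = 168°:
Δλ₂ = λ_C(1 - cos(168°))
Δλ₂ = 2.4263 × 1.9781
Δλ₂ = 4.7996 pm

Final wavelength:
λ₂ = 59.7201 + 4.7996 = 64.5197 pm

Total shift: Δλ_total = 3.9201 + 4.7996 = 8.7197 pm

(Intermediate values are shown rounded; full precision is carried through to the final answer.)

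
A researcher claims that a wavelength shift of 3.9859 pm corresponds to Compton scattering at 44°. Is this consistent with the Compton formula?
No, inconsistent

Calculate the expected shift for θ = 44°:

Δλ_expected = λ_C(1 - cos(44°))
Δλ_expected = 2.4263 × (1 - cos(44°))
Δλ_expected = 2.4263 × 0.2807
Δλ_expected = 0.6810 pm

Given shift: 3.9859 pm
Expected shift: 0.6810 pm
Difference: 3.3049 pm

The values do not match. The given shift corresponds to θ ≈ 130.0°, not 44°.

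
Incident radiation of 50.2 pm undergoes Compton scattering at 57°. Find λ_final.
51.3048 pm

Using the Compton scattering formula:
λ' = λ + Δλ = λ + λ_C(1 - cos θ)

Given:
- Initial wavelength λ = 50.2 pm
- Scattering angle θ = 57°
- Compton wavelength λ_C ≈ 2.4263 pm

Calculate the shift:
Δλ = 2.4263 × (1 - cos(57°))
Δλ = 2.4263 × 0.4554
Δλ = 1.1048 pm

Final wavelength:
λ' = 50.2 + 1.1048 = 51.3048 pm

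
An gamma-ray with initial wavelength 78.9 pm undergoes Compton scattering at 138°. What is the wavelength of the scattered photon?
83.1294 pm

Using the Compton scattering formula:
λ' = λ + Δλ = λ + λ_C(1 - cos θ)

Given:
- Initial wavelength λ = 78.9 pm
- Scattering angle θ = 138°
- Compton wavelength λ_C ≈ 2.4263 pm

Calculate the shift:
Δλ = 2.4263 × (1 - cos(138°))
Δλ = 2.4263 × 1.7431
Δλ = 4.2294 pm

Final wavelength:
λ' = 78.9 + 4.2294 = 83.1294 pm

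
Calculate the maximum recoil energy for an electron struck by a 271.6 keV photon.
139.9481 keV

Maximum energy transfer occurs at θ = 180° (backscattering).

Initial photon: E₀ = 271.6 keV → λ₀ = 4.5650 pm

Maximum Compton shift (at 180°):
Δλ_max = 2λ_C = 2 × 2.4263 = 4.8526 pm

Final wavelength:
λ' = 4.5650 + 4.8526 = 9.4176 pm

Minimum photon energy (maximum energy to electron):
E'_min = hc/λ' = 131.6519 keV

Maximum electron kinetic energy:
K_max = E₀ - E'_min = 271.6000 - 131.6519 = 139.9481 keV

(Intermediate values are shown rounded; full precision is carried through to the final answer.)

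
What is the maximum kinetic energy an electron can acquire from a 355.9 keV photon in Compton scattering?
207.1719 keV

Maximum energy transfer occurs at θ = 180° (backscattering).

Initial photon: E₀ = 355.9 keV → λ₀ = 3.4837 pm

Maximum Compton shift (at 180°):
Δλ_max = 2λ_C = 2 × 2.4263 = 4.8526 pm

Final wavelength:
λ' = 3.4837 + 4.8526 = 8.3363 pm

Minimum photon energy (maximum energy to electron):
E'_min = hc/λ' = 148.7281 keV

Maximum electron kinetic energy:
K_max = E₀ - E'_min = 355.9000 - 148.7281 = 207.1719 keV

(Intermediate values are shown rounded; full precision is carried through to the final answer.)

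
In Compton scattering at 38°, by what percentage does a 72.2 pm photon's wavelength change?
0.7124%

Calculate the Compton shift:
Δλ = λ_C(1 - cos(38°))
Δλ = 2.4263 × (1 - cos(38°))
Δλ = 2.4263 × 0.2120
Δλ = 0.5144 pm

Percentage change:
(Δλ/λ₀) × 100 = (0.5144/72.2) × 100
= 0.7124%

(Intermediate values are shown rounded; full precision is carried through to the final answer.)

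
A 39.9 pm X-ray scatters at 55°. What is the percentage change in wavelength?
2.5931%

Calculate the Compton shift:
Δλ = λ_C(1 - cos(55°))
Δλ = 2.4263 × (1 - cos(55°))
Δλ = 2.4263 × 0.4264
Δλ = 1.0346 pm

Percentage change:
(Δλ/λ₀) × 100 = (1.0346/39.9) × 100
= 2.5931%

(Intermediate values are shown rounded; full precision is carried through to the final answer.)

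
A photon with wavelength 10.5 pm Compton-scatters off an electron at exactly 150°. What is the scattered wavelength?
15.0276 pm

Using the Compton formula: λ' = λ + λ_C(1 − cos θ)

For θ = 150°, cos θ = -√3/2 (exact) ≈ -0.8660, so:
1 − cos 150° = 1 − (-√3/2) ≈ 1.8660

Δλ = λ_C × 1.8660 = 2.4263 × 1.8660 = 4.5276 pm

λ' = 10.5 + 4.5276 = 15.0276 pm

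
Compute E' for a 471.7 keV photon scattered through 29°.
422.7696 keV

First convert energy to wavelength:
λ = hc/E, with hc ≈ 1239.842 keV·pm (i.e. 1239.842 eV·nm)

For E = 471.7 keV = 471700 eV:
λ = 1239.842 keV·pm / 471.7 keV
λ = 2.6285 pm

Calculate the Compton shift:
Δλ = λ_C(1 - cos(29°)) = 2.4263 × 0.1254
Δλ = 0.3042 pm

Final wavelength:
λ' = 2.6285 + 0.3042 = 2.9327 pm

Final energy:
E' = hc/λ' = 1239.842 / 2.9327 = 422.7696 keV

(Intermediate values are shown rounded; full precision is carried through to the final answer.)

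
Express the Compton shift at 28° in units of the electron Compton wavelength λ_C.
0.1171 λ_C

The Compton shift formula is:
Δλ = λ_C(1 - cos θ)

Dividing both sides by λ_C:
Δλ/λ_C = 1 - cos θ

For θ = 28°:
Δλ/λ_C = 1 - cos(28°)
Δλ/λ_C = 1 - 0.8829
Δλ/λ_C = 0.1171

This means the shift is 0.1171 × λ_C = 0.2840 pm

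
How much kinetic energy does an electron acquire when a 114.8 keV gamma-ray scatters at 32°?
3.7896 keV

By energy conservation: K_e = E_initial - E_final

First find the scattered photon energy:
Initial wavelength: λ = hc/E = 10.8000 pm
Compton shift: Δλ = λ_C(1 - cos(32°)) = 0.3687 pm
Final wavelength: λ' = 10.8000 + 0.3687 = 11.1687 pm
Final photon energy: E' = hc/λ' = 111.0104 keV

Electron kinetic energy:
K_e = E - E' = 114.8000 - 111.0104 = 3.7896 keV

(Intermediate values are shown rounded; full precision is carried through to the final answer.)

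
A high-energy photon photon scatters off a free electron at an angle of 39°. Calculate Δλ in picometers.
0.5407 pm

Using the Compton scattering formula:
Δλ = λ_C(1 - cos θ)

where λ_C = h/(m_e·c) ≈ 2.4263 pm is the Compton wavelength of an electron.

For θ = 39°:
cos(39°) = 0.7771
1 - cos(39°) = 0.2229

Δλ = 2.4263 × 0.2229
Δλ = 0.5407 pm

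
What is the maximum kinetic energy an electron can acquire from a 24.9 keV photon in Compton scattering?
2.2112 keV

Maximum energy transfer occurs at θ = 180° (backscattering).

Initial photon: E₀ = 24.9 keV → λ₀ = 49.7929 pm

Maximum Compton shift (at 180°):
Δλ_max = 2λ_C = 2 × 2.4263 = 4.8526 pm

Final wavelength:
λ' = 49.7929 + 4.8526 = 54.6455 pm

Minimum photon energy (maximum energy to electron):
E'_min = hc/λ' = 22.6888 keV

Maximum electron kinetic energy:
K_max = E₀ - E'_min = 24.9000 - 22.6888 = 2.2112 keV

(Intermediate values are shown rounded; full precision is carried through to the final answer.)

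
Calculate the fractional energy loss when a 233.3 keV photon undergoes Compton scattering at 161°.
0.4704 (or 47.04%)

Calculate initial and final photon energies:

Initial: E₀ = 233.3 keV → λ₀ = 5.3144 pm
Compton shift: Δλ = 4.7204 pm
Final wavelength: λ' = 10.0348 pm
Final energy: E' = 123.5542 keV

Fractional energy loss:
(E₀ - E')/E₀ = (233.3000 - 123.5542)/233.3000
= 109.7458/233.3000
= 0.4704
= 47.04%

(Intermediate values are shown rounded; full precision is carried through to the final answer.)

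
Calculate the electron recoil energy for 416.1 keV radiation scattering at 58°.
115.1846 keV

By energy conservation: K_e = E_initial - E_final

First find the scattered photon energy:
Initial wavelength: λ = hc/E = 2.9797 pm
Compton shift: Δλ = λ_C(1 - cos(58°)) = 1.1406 pm
Final wavelength: λ' = 2.9797 + 1.1406 = 4.1202 pm
Final photon energy: E' = hc/λ' = 300.9154 keV

Electron kinetic energy:
K_e = E - E' = 416.1000 - 300.9154 = 115.1846 keV

(Intermediate values are shown rounded; full precision is carried through to the final answer.)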